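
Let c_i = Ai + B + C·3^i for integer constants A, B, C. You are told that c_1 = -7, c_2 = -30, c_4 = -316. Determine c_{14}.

Plug in i = 1, 2, 4: A + B + 3C = -7; 2A + B + 9C = -30; 4A + B + 81C = -316.
Subtracting the first from the second: A + 6C = -23.
Subtracting the second from the third: 2A + 72C = -286.
Solving: C = -4, A = 1, then B = 4.
Therefore c_{14} = 14 + 4 + (-4)·4782969 = -19131858.

-19131858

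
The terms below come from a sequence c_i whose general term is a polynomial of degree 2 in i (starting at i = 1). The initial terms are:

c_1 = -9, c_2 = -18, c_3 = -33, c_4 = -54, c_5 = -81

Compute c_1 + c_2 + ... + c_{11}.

-1584

1st diffs: -9, -15, -21, -27.
2nd diffs: -6, -6, -6 (constant).
Newton forward-difference form: c_i = -9 + (-9)·C(i-1,1) + (-6)·C(i-1,2).
Continuing: …, -114, -153, -198, -249, …, c_{11} = -369.
Summing i = 1..11 (11 terms) gives -1584.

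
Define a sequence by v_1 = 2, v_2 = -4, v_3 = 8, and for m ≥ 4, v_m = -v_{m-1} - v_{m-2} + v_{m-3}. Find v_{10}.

-44

Compute successive terms:
v_4 = -2;  v_5 = -10;  v_6 = 20;  v_7 = -12;  v_8 = -18;  v_9 = 50;  v_{10} = -44.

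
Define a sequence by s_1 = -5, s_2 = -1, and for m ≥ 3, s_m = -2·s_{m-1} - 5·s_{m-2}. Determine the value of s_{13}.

Iterate the recurrence:
s_3 = 27; s_4 = -49; s_5 = -37; …; s_{10} = -3841; s_{11} = -10533; s_{12} = 40271; s_{13} = -27877.

-27877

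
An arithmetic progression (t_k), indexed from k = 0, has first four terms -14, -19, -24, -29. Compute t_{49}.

-259

Common difference d = -5.
t_k = -14 + (k - 0)·(-5).
t_{49} = -14 + 49·(-5) = -259.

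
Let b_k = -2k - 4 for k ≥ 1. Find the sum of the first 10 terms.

Over k = 1..10: Σk = 55.
Total = (-2)·55 + (-4)·10 = -150.

-150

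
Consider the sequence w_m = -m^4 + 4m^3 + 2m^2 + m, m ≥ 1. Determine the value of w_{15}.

w_{15} = -1·15^4 + 4·15^3 + 2·15^2 + 1·15 = -36660.

-36660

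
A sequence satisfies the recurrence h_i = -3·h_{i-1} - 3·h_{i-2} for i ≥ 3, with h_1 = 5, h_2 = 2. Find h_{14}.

Step forward from the initial values:
h_3 = -21  h_4 = 57  h_5 = -108  …  h_{11} = 2916  h_{12} = -4131  h_{13} = 3645  h_{14} = 1458.

1458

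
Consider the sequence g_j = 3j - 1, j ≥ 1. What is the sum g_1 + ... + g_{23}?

805

Over j = 1..23: Σj = 276.
Total = (3)·276 + (-1)·23 = 805.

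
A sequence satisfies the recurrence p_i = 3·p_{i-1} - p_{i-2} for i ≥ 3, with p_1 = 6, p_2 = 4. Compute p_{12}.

Applying the relation repeatedly:
p_3 = 6, p_4 = 14, p_5 = 36, p_6 = 94, p_7 = 246, p_8 = 644, p_9 = 1686, p_{10} = 4414, p_{11} = 11556, p_{12} = 30254.

30254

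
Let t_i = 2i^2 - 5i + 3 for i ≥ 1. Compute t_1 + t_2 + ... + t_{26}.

Over i = 1..26: Σi = 351, Σi² = 6201.
Total = (2)·6201 + (-5)·351 + (3)·26 = 10725.

10725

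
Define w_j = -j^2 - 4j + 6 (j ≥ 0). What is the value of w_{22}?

-566

w_{22} = -1·22^2 - 4·22 + 6 = -566.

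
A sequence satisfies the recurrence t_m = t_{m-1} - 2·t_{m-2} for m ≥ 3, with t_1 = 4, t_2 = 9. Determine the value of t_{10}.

Step forward from the initial values:
t_3 = 1; t_4 = -17; t_5 = -19; t_6 = 15; t_7 = 53; t_8 = 23; t_9 = -83; t_{10} = -129.

-129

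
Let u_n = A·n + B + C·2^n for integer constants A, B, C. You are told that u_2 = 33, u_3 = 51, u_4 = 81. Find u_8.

At n = 2, 3, 4: 2A + B + 4C = 33; 3A + B + 8C = 51; 4A + B + 16C = 81.
Subtracting the first from the second: A + 4C = 18.
Subtracting the second from the third: A + 8C = 30.
Solving: C = 3, A = 6, then B = 9.
So u_n = 6·n + 9 + 3·2^n; at n=8 this is 825.

825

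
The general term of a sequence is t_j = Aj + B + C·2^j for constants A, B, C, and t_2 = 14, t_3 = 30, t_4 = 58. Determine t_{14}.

49202

At j = 2, 3, 4: 2A + B + 4C = 14; 3A + B + 8C = 30; 4A + B + 16C = 58.
Subtracting the first from the second: A + 4C = 16.
Subtracting the second from the third: A + 8C = 28.
Solving: C = 3, A = 4, then B = -6.
Hence t_{14} = 4·14 + (-6) + 3·16384 = 49202.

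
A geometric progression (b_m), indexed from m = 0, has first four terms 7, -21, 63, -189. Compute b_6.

Common ratio r = -3.
b_m = 7·(-3)^(m-0).
b_6 = 7·(-3)^6 = 5103.

5103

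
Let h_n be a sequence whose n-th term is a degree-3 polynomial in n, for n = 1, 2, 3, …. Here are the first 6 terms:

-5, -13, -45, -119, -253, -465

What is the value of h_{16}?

1st diffs: -8, -32, -74, -134, -212.
2nd diffs: -24, -42, -60, -78.
3rd diffs: -18, -18, -18 (constant).
So h_n = -3n^3 + 6n^2 - 5n - 3.
Evaluating at n = 16 gives h_{16} = -10835.

-10835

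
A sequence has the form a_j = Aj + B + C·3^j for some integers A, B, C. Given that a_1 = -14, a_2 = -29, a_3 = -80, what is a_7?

The three given values yield: A + B + 3C = -14; 2A + B + 9C = -29; 3A + B + 27C = -80.
Subtracting the first from the second: A + 6C = -15.
Subtracting the second from the third: A + 18C = -51.
Solving: C = -3, A = 3, then B = -8.
Hence a_7 = 3·7 + (-8) + (-3)·2187 = -6548.

-6548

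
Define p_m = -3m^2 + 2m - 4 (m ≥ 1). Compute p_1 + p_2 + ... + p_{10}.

Over m = 1..10: Σm = 55, Σm² = 385.
Total = (-3)·385 + (2)·55 + (-4)·10 = -1085.

-1085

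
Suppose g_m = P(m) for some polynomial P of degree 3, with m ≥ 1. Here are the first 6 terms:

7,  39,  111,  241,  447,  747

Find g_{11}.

4287

1st diffs: 32, 72, 130, 206, 300.
2nd diffs: 40, 58, 76, 94.
3rd diffs: 18, 18, 18 (constant).
Newton forward-difference form: g_m = 7 + 32·C(m-1,1) + 40·C(m-1,2) + 18·C(m-1,3).
At m = 11: m-1 = 10, so g_{11} = 7 + 320 + 1800 + 2160 = 4287.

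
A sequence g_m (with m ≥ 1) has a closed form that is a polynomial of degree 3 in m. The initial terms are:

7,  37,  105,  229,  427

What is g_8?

1645

1st diffs: 30, 68, 124, 198.
2nd diffs: 38, 56, 74.
3rd diffs: 18, 18 (constant).
So g_m = 3m^3 + m^2 + 6m - 3.
Evaluating at m = 8 gives g_8 = 1645.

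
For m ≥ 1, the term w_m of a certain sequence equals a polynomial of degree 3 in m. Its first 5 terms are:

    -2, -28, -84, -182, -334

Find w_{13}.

1st diffs: -26, -56, -98, -152.
2nd diffs: -30, -42, -54.
3rd diffs: -12, -12 (constant).
So w_m = -2m^3 - 3m^2 - 3m + 6.
Evaluating at m = 13 gives w_{13} = -4934.

-4934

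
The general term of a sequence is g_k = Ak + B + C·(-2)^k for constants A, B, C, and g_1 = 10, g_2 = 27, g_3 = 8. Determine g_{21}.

Plug in k = 1, 2, 3: A + B - 2C = 10; 2A + B + 4C = 27; 3A + B - 8C = 8.
Subtracting the first from the second: A + 6C = 17.
Subtracting the second from the third: A - 12C = -19.
Solving: C = 2, A = 5, then B = 9.
So g_k = 5·k + 9 + 2·(-2)^k; at k=21 this is -4194190.

-4194190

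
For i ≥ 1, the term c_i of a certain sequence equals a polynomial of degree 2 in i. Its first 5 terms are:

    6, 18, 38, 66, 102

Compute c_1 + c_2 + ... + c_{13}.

1st diffs: 12, 20, 28, 36.
2nd diffs: 8, 8, 8 (constant).
Newton forward-difference form: c_i = 6 + 12·C(i-1,1) + 8·C(i-1,2).
Continuing: …, 146, 198, 258, 326, …, c_{13} = 678.
Summing i = 1..13 (13 terms) gives 3302.

3302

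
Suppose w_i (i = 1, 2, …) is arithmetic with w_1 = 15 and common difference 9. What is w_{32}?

294

w_i = 15 + (i - 1)·9.
w_{32} = 15 + 31·9 = 294.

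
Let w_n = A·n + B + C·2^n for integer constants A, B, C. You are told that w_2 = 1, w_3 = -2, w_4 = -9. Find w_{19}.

Write the equations: 2A + B + 4C = 1; 3A + B + 8C = -2; 4A + B + 16C = -9.
Subtracting the first from the second: A + 4C = -3.
Subtracting the second from the third: A + 8C = -7.
Solving: C = -1, A = 1, then B = 3.
Therefore w_{19} = 19 + 3 + (-1)·524288 = -524266.

-524266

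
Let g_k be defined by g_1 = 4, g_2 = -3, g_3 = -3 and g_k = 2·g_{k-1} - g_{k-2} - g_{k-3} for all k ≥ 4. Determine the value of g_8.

Iterate the recurrence:
g_4 = -7, g_5 = -8, g_6 = -6, g_7 = 3, g_8 = 20.

20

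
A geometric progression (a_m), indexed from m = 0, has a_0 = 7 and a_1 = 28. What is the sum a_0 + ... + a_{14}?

Common ratio r = 4.
a_m = 7·4^(m-0).
S = 7·(4^15 - 1)/(4 - 1) = 7·(1073741824 - 1)/(3) = 2505397587.

2505397587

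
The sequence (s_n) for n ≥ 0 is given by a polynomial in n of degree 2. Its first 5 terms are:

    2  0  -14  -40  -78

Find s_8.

1st diffs: -2, -14, -26, -38.
2nd diffs: -12, -12, -12 (constant).
Newton forward-difference form: s_n = 2 + (-2)·C(n,1) + (-12)·C(n,2).
At n = 8: n = 8, so s_8 = 2 - 16 - 336 = -350.

-350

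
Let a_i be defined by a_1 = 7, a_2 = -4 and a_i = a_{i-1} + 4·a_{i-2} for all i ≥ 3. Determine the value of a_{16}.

Iterate the recurrence:
a_3 = 24  a_4 = 8  a_5 = 104  …  a_{13} = 135272  a_{14} = 341896  a_{15} = 882984  a_{16} = 2250568.

2250568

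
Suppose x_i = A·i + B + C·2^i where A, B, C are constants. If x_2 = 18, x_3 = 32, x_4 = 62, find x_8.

The three given values yield: 2A + B + 4C = 18; 3A + B + 8C = 32; 4A + B + 16C = 62.
Subtracting the first from the second: A + 4C = 14.
Subtracting the second from the third: A + 8C = 30.
Solving: C = 4, A = -2, then B = 6.
Therefore x_8 = -16 + 6 + 4·256 = 1014.

1014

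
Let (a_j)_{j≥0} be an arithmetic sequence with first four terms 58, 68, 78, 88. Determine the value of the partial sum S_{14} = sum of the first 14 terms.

1722

Common difference d = 10.
a_j = 58 + (j - 0)·10.
a_{13} = 188; S = 14·(58 + 188)/2 = 1722.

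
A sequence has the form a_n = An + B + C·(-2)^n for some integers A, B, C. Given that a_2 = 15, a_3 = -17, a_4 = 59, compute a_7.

-361

Write the equations: 2A + B + 4C = 15; 3A + B - 8C = -17; 4A + B + 16C = 59.
Subtracting the first from the second: A - 12C = -32.
Subtracting the second from the third: A + 24C = 76.
Solving: C = 3, A = 4, then B = -5.
Therefore a_7 = 28 + (-5) + 3·(-128) = -361.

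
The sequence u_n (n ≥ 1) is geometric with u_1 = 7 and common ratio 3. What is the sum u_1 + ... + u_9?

68887

u_n = 7·3^(n-1).
S = 7·(3^9 - 1)/(3 - 1) = 7·(19683 - 1)/(2) = 68887.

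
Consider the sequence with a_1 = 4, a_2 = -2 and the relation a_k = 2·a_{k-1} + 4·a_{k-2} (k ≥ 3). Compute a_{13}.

868352

Compute successive terms:
a_3 = 12, a_4 = 16, a_5 = 80, …, a_{10} = 25600, a_{11} = 82944, a_{12} = 268288, a_{13} = 868352.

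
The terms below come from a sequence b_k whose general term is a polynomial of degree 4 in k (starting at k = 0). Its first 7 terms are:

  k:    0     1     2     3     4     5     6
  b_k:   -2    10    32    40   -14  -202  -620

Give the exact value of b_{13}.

1st diffs: 12, 22, 8, -54, -188, -418.
2nd diffs: 10, -14, -62, -134, -230.
3rd diffs: -24, -48, -72, -96.
4th diffs: -24, -24, -24 (constant).
Newton forward-difference form: b_k = -2 + 12·C(k,1) + 10·C(k,2) + (-24)·C(k,3) + (-24)·C(k,4).
At k = 13: k = 13, so b_{13} = -2 + 156 + 780 - 6864 - 17160 = -23090.

-23090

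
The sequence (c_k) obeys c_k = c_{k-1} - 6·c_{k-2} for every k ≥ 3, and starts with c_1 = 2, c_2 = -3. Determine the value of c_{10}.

7563

Compute successive terms:
c_3 = -15;  c_4 = 3;  c_5 = 93;  c_6 = 75;  c_7 = -483;  c_8 = -933;  c_9 = 1965;  c_{10} = 7563.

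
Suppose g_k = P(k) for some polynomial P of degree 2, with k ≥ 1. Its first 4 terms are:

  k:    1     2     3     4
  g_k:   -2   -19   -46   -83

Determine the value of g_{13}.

1st diffs: -17, -27, -37.
2nd diffs: -10, -10 (constant).
Newton forward-difference form: g_k = -2 + (-17)·C(k-1,1) + (-10)·C(k-1,2).
At k = 13: k-1 = 12, so g_{13} = -2 - 204 - 660 = -866.

-866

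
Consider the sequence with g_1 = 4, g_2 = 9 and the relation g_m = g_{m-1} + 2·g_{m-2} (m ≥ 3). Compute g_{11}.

4437

Compute successive terms:
g_3 = 17, g_4 = 35, g_5 = 69, g_6 = 139, g_7 = 277, g_8 = 555, g_9 = 1109, g_{10} = 2219, g_{11} = 4437.
(Characteristic roots are 2 and -1.)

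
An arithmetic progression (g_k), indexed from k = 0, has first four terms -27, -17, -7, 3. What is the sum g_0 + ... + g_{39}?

Common difference d = 10.
g_k = -27 + (k - 0)·10.
g_{39} = 363; S = 40·(-27 + 363)/2 = 6720.

6720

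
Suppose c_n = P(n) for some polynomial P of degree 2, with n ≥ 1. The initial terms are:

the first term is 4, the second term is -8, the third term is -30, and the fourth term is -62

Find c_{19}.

1st diffs: -12, -22, -32.
2nd diffs: -10, -10 (constant).
So c_n = -5n^2 + 3n + 6.
Evaluating at n = 19 gives c_{19} = -1742.

-1742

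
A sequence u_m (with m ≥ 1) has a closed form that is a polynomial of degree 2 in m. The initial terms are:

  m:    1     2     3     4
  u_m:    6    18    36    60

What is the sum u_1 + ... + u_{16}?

4896

1st diffs: 12, 18, 24.
2nd diffs: 6, 6 (constant).
So u_m = 3m^2 + 3m.
Continuing: …, 90, 126, 168, 216, …, u_{16} = 816.
Summing m = 1..16 (16 terms) gives 4896.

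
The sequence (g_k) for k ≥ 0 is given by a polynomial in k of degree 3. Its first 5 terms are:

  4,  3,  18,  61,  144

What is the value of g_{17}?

1st diffs: -1, 15, 43, 83.
2nd diffs: 16, 28, 40.
3rd diffs: 12, 12 (constant).
So g_k = 2k^3 + 2k^2 - 5k + 4.
Evaluating at k = 17 gives g_{17} = 10323.

10323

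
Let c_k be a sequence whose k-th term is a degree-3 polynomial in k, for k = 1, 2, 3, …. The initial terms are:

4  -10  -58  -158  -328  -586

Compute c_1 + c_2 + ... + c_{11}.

1st diffs: -14, -48, -100, -170, -258.
2nd diffs: -34, -52, -70, -88.
3rd diffs: -18, -18, -18 (constant).
So c_k = -3k^3 + k^2 + 4k + 2.
Continuing: …, -950, -1438, -2068, -2858, …, c_{11} = -3826.
Summing k = 1..11 (11 terms) gives -12276.

-12276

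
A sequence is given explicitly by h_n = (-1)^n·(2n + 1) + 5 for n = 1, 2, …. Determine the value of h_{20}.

46

(-1)^20 = 1; 2n + 1 at n=20 is 41; so h_{20} = 46.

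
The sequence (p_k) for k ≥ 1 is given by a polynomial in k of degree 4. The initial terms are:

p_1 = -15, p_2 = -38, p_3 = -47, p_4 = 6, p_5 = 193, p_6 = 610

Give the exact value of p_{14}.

1st diffs: -23, -9, 53, 187, 417.
2nd diffs: 14, 62, 134, 230.
3rd diffs: 48, 72, 96.
4th diffs: 24, 24 (constant).
Newton forward-difference form: p_k = -15 + (-23)·C(k-1,1) + 14·C(k-1,2) + 48·C(k-1,3) + 24·C(k-1,4).
At k = 14: k-1 = 13, so p_{14} = -15 - 299 + 1092 + 13728 + 17160 = 31666.

31666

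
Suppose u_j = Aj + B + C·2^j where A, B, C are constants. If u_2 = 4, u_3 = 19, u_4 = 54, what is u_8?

1234

At j = 2, 3, 4: 2A + B + 4C = 4; 3A + B + 8C = 19; 4A + B + 16C = 54.
Subtracting the first from the second: A + 4C = 15.
Subtracting the second from the third: A + 8C = 35.
Solving: C = 5, A = -5, then B = -6.
Hence u_8 = -5·8 + (-6) + 5·256 = 1234.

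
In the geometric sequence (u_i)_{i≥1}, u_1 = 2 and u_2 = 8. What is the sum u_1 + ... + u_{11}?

2796202

Common ratio r = 4.
u_i = 2·4^(i-1).
S = 2·(4^11 - 1)/(4 - 1) = 2·(4194304 - 1)/(3) = 2796202.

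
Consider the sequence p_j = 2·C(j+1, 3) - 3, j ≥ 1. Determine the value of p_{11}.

C(12, 3) = 220, so p_{11} = 437.

437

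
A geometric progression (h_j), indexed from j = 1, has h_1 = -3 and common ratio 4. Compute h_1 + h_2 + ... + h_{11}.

h_j = (-3)·4^(j-1).
S = (-3)·(4^11 - 1)/(4 - 1) = (-3)·(4194304 - 1)/(3) = -4194303.

-4194303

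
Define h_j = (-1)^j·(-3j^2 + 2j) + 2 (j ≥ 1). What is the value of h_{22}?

-1406

(-1)^22 = 1; -3j^2 + 2j at j=22 is -1408; so h_{22} = -1406.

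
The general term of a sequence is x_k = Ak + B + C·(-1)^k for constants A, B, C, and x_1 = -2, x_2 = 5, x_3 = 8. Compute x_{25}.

At k = 1, 2, 3: A + B - C = -2; 2A + B + C = 5; 3A + B - C = 8.
Subtracting the first from the second: A + 2C = 7.
Subtracting the second from the third: A - 2C = 3.
Solving: C = 1, A = 5, then B = -6.
Therefore x_{25} = 125 + (-6) + 1·(-1) = 118.

118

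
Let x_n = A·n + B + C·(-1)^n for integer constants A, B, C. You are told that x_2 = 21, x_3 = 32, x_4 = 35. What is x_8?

Write the equations: 2A + B + C = 21; 3A + B - C = 32; 4A + B + C = 35.
Subtracting the first from the second: A - 2C = 11.
Subtracting the second from the third: A + 2C = 3.
Solving: C = -2, A = 7, then B = 9.
Therefore x_8 = 56 + 9 + (-2)·1 = 63.

63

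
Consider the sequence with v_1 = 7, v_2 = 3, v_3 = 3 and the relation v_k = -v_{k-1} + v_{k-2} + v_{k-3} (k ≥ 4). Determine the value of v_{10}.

19

Step forward from the initial values:
v_4 = 7, v_5 = -1, v_6 = 11, v_7 = -5, v_8 = 15, v_9 = -9, v_{10} = 19.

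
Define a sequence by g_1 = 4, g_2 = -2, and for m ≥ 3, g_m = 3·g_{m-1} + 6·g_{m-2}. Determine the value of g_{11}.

1550826

Applying the relation repeatedly:
g_3 = 18  g_4 = 42  g_5 = 234  g_6 = 954  g_7 = 4266  g_8 = 18522  g_9 = 81162  g_{10} = 354618  g_{11} = 1550826.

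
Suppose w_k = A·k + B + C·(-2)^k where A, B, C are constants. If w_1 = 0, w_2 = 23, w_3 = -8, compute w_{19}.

-1572768

The three given values yield: A + B - 2C = 0; 2A + B + 4C = 23; 3A + B - 8C = -8.
Subtracting the first from the second: A + 6C = 23.
Subtracting the second from the third: A - 12C = -31.
Solving: C = 3, A = 5, then B = 1.
Hence w_{19} = 5·19 + 1 + 3·(-524288) = -1572768.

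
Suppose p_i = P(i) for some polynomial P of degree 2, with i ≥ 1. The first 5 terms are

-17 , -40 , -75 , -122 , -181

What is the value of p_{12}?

-930

1st diffs: -23, -35, -47, -59.
2nd diffs: -12, -12, -12 (constant).
So p_i = -6i^2 - 5i - 6.
Evaluating at i = 12 gives p_{12} = -930.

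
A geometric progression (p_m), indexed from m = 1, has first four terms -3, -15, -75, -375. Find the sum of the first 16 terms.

-114440917968

Common ratio r = 5.
p_m = (-3)·5^(m-1).
S = (-3)·(5^16 - 1)/(5 - 1) = (-3)·(152587890625 - 1)/(4) = -114440917968.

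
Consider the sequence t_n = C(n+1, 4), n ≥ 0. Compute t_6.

C(7, 4) = 35, so t_6 = 35.

35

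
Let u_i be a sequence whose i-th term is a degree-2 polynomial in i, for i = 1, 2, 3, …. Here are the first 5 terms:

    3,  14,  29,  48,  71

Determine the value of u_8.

164

1st diffs: 11, 15, 19, 23.
2nd diffs: 4, 4, 4 (constant).
So u_i = 2i^2 + 5i - 4.
Evaluating at i = 8 gives u_8 = 164.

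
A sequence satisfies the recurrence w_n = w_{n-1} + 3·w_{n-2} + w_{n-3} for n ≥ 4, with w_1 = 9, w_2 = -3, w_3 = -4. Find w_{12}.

Step forward from the initial values:
w_4 = -4; w_5 = -19; w_6 = -35; w_7 = -96; w_8 = -220; w_9 = -543; w_{10} = -1299; w_{11} = -3148; w_{12} = -7588.

-7588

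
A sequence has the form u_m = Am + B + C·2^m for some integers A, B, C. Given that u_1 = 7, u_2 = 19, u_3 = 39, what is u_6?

Plug in m = 1, 2, 3: A + B + 2C = 7; 2A + B + 4C = 19; 3A + B + 8C = 39.
Subtracting the first from the second: A + 2C = 12.
Subtracting the second from the third: A + 4C = 20.
Solving: C = 4, A = 4, then B = -5.
Therefore u_6 = 24 + (-5) + 4·64 = 275.

275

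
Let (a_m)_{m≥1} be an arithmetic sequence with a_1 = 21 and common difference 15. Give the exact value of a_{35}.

531

a_m = 21 + (m - 1)·15.
a_{35} = 21 + 34·15 = 531.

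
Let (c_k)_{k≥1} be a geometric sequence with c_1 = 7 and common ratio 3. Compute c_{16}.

100442349

c_k = 7·3^(k-1).
c_{16} = 7·3^15 = 100442349.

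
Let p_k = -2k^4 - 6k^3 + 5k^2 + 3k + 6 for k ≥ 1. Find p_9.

p_9 = -2·9^4 - 6·9^3 + 5·9^2 + 3·9 + 6 = -17058.

-17058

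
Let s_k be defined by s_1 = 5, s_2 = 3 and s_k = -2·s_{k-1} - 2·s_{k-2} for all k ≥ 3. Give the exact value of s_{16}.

Step forward from the initial values:
s_3 = -16  s_4 = 26  s_5 = -20  …  s_{13} = -320  s_{14} = -192  s_{15} = 1024  s_{16} = -1664.

-1664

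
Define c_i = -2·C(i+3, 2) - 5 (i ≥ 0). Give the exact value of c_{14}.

-277

C(17, 2) = 136, so c_{14} = -277.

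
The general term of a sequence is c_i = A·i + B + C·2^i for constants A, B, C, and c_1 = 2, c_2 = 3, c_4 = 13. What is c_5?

Plug in i = 1, 2, 4: A + B + 2C = 2; 2A + B + 4C = 3; 4A + B + 16C = 13.
Subtracting the first from the second: A + 2C = 1.
Subtracting the second from the third: 2A + 12C = 10.
Solving: C = 1, A = -1, then B = 1.
Hence c_5 = -1·5 + 1 + 1·32 = 28.

28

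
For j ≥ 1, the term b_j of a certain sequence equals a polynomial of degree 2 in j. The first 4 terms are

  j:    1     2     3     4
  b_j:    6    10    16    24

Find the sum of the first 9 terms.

1st diffs: 4, 6, 8.
2nd diffs: 2, 2 (constant).
Newton forward-difference form: b_j = 6 + 4·C(j-1,1) + 2·C(j-1,2).
Continuing: …, 34, 46, 60, 76, …, b_9 = 94.
Summing j = 1..9 (9 terms) gives 366.

366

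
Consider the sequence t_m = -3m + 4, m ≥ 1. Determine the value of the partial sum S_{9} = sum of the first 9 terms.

Over m = 1..9: Σm = 45.
Total = (-3)·45 + (4)·9 = -99.

-99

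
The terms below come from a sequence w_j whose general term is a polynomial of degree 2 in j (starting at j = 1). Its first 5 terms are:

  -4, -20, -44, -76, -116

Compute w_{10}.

1st diffs: -16, -24, -32, -40.
2nd diffs: -8, -8, -8 (constant).
So w_j = -4j^2 - 4j + 4.
Evaluating at j = 10 gives w_{10} = -436.

-436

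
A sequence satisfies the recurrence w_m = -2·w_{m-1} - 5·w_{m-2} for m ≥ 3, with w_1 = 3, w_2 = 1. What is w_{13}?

14667

Iterate the recurrence:
w_3 = -17;  w_4 = 29;  w_5 = 27;  …;  w_{10} = 2161;  w_{11} = 6943;  w_{12} = -24691;  w_{13} = 14667.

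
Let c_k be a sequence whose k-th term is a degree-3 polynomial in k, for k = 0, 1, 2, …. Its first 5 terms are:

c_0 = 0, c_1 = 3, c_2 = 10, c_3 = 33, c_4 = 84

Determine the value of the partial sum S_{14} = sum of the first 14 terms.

1st diffs: 3, 7, 23, 51.
2nd diffs: 4, 16, 28.
3rd diffs: 12, 12 (constant).
So c_k = 2k^3 - 4k^2 + 5k.
Continuing: …, 175, 318, 525, 808, …, c_{13} = 3783.
Summing k = 0..13 (14 terms) gives 13741.

13741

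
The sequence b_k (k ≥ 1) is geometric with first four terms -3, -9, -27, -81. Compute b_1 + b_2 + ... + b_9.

Common ratio r = 3.
b_k = (-3)·3^(k-1).
S = (-3)·(3^9 - 1)/(3 - 1) = (-3)·(19683 - 1)/(2) = -29523.

-29523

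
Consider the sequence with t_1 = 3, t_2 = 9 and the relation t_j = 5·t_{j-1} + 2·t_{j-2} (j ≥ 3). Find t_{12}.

189467313

Step forward from the initial values:
t_3 = 51;  t_4 = 273;  t_5 = 1467;  t_6 = 7881;  t_7 = 42339;  t_8 = 227457;  t_9 = 1221963;  t_{10} = 6564729;  t_{11} = 35267571;  t_{12} = 189467313.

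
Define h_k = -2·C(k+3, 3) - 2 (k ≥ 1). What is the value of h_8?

-332

C(11, 3) = 165, so h_8 = -332.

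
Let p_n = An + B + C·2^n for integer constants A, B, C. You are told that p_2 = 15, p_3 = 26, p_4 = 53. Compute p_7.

At n = 2, 3, 4: 2A + B + 4C = 15; 3A + B + 8C = 26; 4A + B + 16C = 53.
Subtracting the first from the second: A + 4C = 11.
Subtracting the second from the third: A + 8C = 27.
Solving: C = 4, A = -5, then B = 9.
Therefore p_7 = -35 + 9 + 4·128 = 486.

486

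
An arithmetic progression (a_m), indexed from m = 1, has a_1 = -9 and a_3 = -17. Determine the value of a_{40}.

Common difference d = (-17 - (-9)) / (3 - 1) = -4.
a_m = -9 + (m - 1)·(-4).
a_{40} = -9 + 39·(-4) = -165.

-165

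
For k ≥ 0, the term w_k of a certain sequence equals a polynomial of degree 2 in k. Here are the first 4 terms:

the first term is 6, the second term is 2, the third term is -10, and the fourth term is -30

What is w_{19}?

1st diffs: -4, -12, -20.
2nd diffs: -8, -8 (constant).
Newton forward-difference form: w_k = 6 + (-4)·C(k,1) + (-8)·C(k,2).
At k = 19: k = 19, so w_{19} = 6 - 76 - 1368 = -1438.

-1438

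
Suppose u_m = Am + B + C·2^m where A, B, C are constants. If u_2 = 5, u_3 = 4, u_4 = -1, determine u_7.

At m = 2, 3, 4: 2A + B + 4C = 5; 3A + B + 8C = 4; 4A + B + 16C = -1.
Subtracting the first from the second: A + 4C = -1.
Subtracting the second from the third: A + 8C = -5.
Solving: C = -1, A = 3, then B = 3.
Therefore u_7 = 21 + 3 + (-1)·128 = -104.

-104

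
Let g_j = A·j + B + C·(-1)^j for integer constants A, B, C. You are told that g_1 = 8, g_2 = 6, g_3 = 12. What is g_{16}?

34

The three given values yield: A + B - C = 8; 2A + B + C = 6; 3A + B - C = 12.
Subtracting the first from the second: A + 2C = -2.
Subtracting the second from the third: A - 2C = 6.
Solving: C = -2, A = 2, then B = 4.
Hence g_{16} = 2·16 + 4 + (-2)·1 = 34.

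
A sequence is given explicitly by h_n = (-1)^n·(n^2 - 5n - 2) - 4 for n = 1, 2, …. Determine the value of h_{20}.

(-1)^20 = 1; n^2 - 5n - 2 at n=20 is 298; so h_{20} = 294.

294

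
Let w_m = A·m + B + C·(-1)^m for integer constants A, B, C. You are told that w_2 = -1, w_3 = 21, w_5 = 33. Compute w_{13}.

At m = 2, 3, 5: 2A + B + C = -1; 3A + B - C = 21; 5A + B - C = 33.
Subtracting the first from the second: A - 2C = 22.
Subtracting the second from the third: 2A = 12.
Solving: C = -8, A = 6, then B = -5.
So w_m = 6·m + (-5) + (-8)·(-1)^m; at m=13 this is 81.

81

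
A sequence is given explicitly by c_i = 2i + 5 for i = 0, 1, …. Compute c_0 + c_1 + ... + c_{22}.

Over i = 0..22: Σi = 253.
Total = (2)·253 + (5)·23 = 621.

621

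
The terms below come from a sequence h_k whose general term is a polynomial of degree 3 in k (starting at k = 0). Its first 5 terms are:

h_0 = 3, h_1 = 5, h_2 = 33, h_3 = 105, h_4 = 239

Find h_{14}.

1st diffs: 2, 28, 72, 134.
2nd diffs: 26, 44, 62.
3rd diffs: 18, 18 (constant).
Newton forward-difference form: h_k = 3 + 2·C(k,1) + 26·C(k,2) + 18·C(k,3).
At k = 14: k = 14, so h_{14} = 3 + 28 + 2366 + 6552 = 8949.

8949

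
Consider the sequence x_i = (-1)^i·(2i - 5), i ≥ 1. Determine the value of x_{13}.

-21

(-1)^13 = -1; 2i - 5 at i=13 is 21; so x_{13} = -21.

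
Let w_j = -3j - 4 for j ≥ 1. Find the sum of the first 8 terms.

-140

Over j = 1..8: Σj = 36.
Total = (-3)·36 + (-4)·8 = -140.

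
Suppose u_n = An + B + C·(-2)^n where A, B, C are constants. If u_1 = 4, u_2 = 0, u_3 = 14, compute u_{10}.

Plug in n = 1, 2, 3: A + B - 2C = 4; 2A + B + 4C = 0; 3A + B - 8C = 14.
Subtracting the first from the second: A + 6C = -4.
Subtracting the second from the third: A - 12C = 14.
Solving: C = -1, A = 2, then B = 0.
Hence u_{10} = 2·10 + 0 + (-1)·1024 = -1004.

-1004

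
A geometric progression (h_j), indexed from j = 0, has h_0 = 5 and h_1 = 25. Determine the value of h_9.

Common ratio r = 5.
h_j = 5·5^(j-0).
h_9 = 5·5^9 = 9765625.

9765625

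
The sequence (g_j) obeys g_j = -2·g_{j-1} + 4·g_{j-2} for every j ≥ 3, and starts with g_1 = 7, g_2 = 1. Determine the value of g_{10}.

Compute successive terms:
g_3 = 26  g_4 = -48  g_5 = 200  g_6 = -592  g_7 = 1984  g_8 = -6336  g_9 = 20608  g_{10} = -66560.

-66560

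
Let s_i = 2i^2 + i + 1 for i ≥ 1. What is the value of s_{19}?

742

s_{19} = 2·19^2 + 1·19 + 1 = 742.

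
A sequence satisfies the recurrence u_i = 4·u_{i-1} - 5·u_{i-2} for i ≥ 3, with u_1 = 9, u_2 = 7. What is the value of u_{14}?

Compute successive terms:
u_3 = -17; u_4 = -103; u_5 = -327; …; u_{11} = 32143; u_{12} = 94937; u_{13} = 219033; u_{14} = 401447.

401447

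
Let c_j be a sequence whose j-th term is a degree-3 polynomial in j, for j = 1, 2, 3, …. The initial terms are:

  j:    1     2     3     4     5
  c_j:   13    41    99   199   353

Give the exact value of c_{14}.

1st diffs: 28, 58, 100, 154.
2nd diffs: 30, 42, 54.
3rd diffs: 12, 12 (constant).
Newton forward-difference form: c_j = 13 + 28·C(j-1,1) + 30·C(j-1,2) + 12·C(j-1,3).
At j = 14: j-1 = 13, so c_{14} = 13 + 364 + 2340 + 3432 = 6149.

6149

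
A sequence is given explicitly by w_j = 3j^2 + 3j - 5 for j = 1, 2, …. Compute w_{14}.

625

w_{14} = 3·14^2 + 3·14 - 5 = 625.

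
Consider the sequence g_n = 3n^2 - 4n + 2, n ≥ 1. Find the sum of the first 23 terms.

11914

Over n = 1..23: Σn = 276, Σn² = 4324.
Total = (3)·4324 + (-4)·276 + (2)·23 = 11914.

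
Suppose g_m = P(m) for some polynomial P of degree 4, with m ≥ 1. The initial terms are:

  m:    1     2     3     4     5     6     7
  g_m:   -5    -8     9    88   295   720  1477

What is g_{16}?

1st diffs: -3, 17, 79, 207, 425, 757.
2nd diffs: 20, 62, 128, 218, 332.
3rd diffs: 42, 66, 90, 114.
4th diffs: 24, 24, 24 (constant).
Newton forward-difference form: g_m = -5 + (-3)·C(m-1,1) + 20·C(m-1,2) + 42·C(m-1,3) + 24·C(m-1,4).
At m = 16: m-1 = 15, so g_{16} = -5 - 45 + 2100 + 19110 + 32760 = 53920.

53920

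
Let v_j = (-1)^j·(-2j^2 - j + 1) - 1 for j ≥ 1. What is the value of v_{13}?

349

(-1)^13 = -1; -2j^2 - j + 1 at j=13 is -350; so v_{13} = 349.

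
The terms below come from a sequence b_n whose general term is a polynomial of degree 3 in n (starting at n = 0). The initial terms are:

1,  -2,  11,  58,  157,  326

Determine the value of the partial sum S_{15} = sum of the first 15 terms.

1st diffs: -3, 13, 47, 99, 169.
2nd diffs: 16, 34, 52, 70.
3rd diffs: 18, 18, 18 (constant).
Newton forward-difference form: b_n = 1 + (-3)·C(n,1) + 16·C(n,2) + 18·C(n,3).
Continuing: …, 583, 946, 1433, 2062, …, b_{14} = 7967.
Summing n = 0..14 (15 terms) gives 31550.

31550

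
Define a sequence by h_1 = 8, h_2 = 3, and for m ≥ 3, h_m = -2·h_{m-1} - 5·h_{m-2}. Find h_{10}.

Compute successive terms:
h_3 = -46, h_4 = 77, h_5 = 76, h_6 = -537, h_7 = 694, h_8 = 1297, h_9 = -6064, h_{10} = 5643.

5643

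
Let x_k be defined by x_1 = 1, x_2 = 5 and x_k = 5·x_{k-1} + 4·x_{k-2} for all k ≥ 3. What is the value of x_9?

Compute successive terms:
x_3 = 29;  x_4 = 165;  x_5 = 941;  x_6 = 5365;  x_7 = 30589;  x_8 = 174405;  x_9 = 994381.

994381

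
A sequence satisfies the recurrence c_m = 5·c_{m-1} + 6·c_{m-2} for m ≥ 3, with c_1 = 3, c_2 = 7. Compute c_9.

Step forward from the initial values:
c_3 = 53  c_4 = 307  c_5 = 1853  c_6 = 11107  c_7 = 66653  c_8 = 399907  c_9 = 2399453.
(Characteristic roots are 6 and -1.)

2399453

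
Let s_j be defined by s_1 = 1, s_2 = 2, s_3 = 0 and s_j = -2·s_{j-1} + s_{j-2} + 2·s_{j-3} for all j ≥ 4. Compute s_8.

Applying the relation repeatedly:
s_4 = 4  s_5 = -4  s_6 = 12  s_7 = -20  s_8 = 44.

44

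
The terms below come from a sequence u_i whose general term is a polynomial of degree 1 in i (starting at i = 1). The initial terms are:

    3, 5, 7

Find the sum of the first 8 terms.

1st diffs: 2, 2 (constant).
So u_i = 2i + 1.
Continuing: …, 9, 11, 13, 15, …, u_8 = 17.
Summing i = 1..8 (8 terms) gives 80.

80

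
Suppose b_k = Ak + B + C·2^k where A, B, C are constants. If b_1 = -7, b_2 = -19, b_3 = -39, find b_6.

Write the equations: A + B + 2C = -7; 2A + B + 4C = -19; 3A + B + 8C = -39.
Subtracting the first from the second: A + 2C = -12.
Subtracting the second from the third: A + 4C = -20.
Solving: C = -4, A = -4, then B = 5.
So b_k = -4·k + 5 + (-4)·2^k; at k=6 this is -275.

-275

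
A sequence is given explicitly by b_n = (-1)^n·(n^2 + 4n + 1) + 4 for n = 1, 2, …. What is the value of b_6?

(-1)^6 = 1; n^2 + 4n + 1 at n=6 is 61; so b_6 = 65.

65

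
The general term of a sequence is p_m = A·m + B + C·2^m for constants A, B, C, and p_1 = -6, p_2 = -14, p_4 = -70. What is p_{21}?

-10485716

At m = 1, 2, 4: A + B + 2C = -6; 2A + B + 4C = -14; 4A + B + 16C = -70.
Subtracting the first from the second: A + 2C = -8.
Subtracting the second from the third: 2A + 12C = -56.
Solving: C = -5, A = 2, then B = 2.
Therefore p_{21} = 42 + 2 + (-5)·2097152 = -10485716.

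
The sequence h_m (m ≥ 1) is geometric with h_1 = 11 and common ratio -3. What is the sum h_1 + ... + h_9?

54131

h_m = 11·(-3)^(m-1).
S = 11·((-3)^9 - 1)/(-3 - 1) = 11·(-19683 - 1)/(-4) = 54131.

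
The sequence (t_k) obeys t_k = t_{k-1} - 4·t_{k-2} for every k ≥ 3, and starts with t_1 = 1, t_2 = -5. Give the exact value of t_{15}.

Step forward from the initial values:
t_3 = -9, t_4 = 11, t_5 = 47, …, t_{12} = -6165, t_{13} = -2801, t_{14} = 21859, t_{15} = 33063.

33063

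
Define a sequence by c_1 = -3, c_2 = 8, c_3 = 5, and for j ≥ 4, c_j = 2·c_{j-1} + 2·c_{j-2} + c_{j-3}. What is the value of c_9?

4077

Applying the relation repeatedly:
c_4 = 23;  c_5 = 64;  c_6 = 179;  c_7 = 509;  c_8 = 1440;  c_9 = 4077.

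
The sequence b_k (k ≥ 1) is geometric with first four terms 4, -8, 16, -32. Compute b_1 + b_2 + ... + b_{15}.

43692

Common ratio r = -2.
b_k = 4·(-2)^(k-1).
S = 4·((-2)^15 - 1)/(-2 - 1) = 4·(-32768 - 1)/(-3) = 43692.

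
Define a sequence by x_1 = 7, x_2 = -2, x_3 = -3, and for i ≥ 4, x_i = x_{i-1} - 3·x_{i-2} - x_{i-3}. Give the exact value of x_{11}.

477

Step forward from the initial values:
x_4 = -4;  x_5 = 7;  x_6 = 22;  x_7 = 5;  x_8 = -68;  x_9 = -105;  x_{10} = 94;  x_{11} = 477.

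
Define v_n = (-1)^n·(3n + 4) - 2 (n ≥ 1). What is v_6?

(-1)^6 = 1; 3n + 4 at n=6 is 22; so v_6 = 20.

20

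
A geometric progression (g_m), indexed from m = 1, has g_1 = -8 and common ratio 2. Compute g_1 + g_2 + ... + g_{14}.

-131064

g_m = (-8)·2^(m-1).
S = (-8)·(2^14 - 1)/(2 - 1) = (-8)·(16384 - 1)/(1) = -131064.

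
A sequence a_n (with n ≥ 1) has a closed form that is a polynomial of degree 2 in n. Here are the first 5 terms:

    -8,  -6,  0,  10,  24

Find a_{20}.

1st diffs: 2, 6, 10, 14.
2nd diffs: 4, 4, 4 (constant).
Newton forward-difference form: a_n = -8 + 2·C(n-1,1) + 4·C(n-1,2).
At n = 20: n-1 = 19, so a_{20} = -8 + 38 + 684 = 714.

714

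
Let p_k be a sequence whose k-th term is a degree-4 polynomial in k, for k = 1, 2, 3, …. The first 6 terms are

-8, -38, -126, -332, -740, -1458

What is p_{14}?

1st diffs: -30, -88, -206, -408, -718.
2nd diffs: -58, -118, -202, -310.
3rd diffs: -60, -84, -108.
4th diffs: -24, -24 (constant).
So p_k = -k^4 - 4k^2 - 3k.
Evaluating at k = 14 gives p_{14} = -39242.

-39242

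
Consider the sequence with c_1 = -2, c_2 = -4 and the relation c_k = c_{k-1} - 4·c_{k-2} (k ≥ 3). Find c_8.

212

Iterate the recurrence:
c_3 = 4;  c_4 = 20;  c_5 = 4;  c_6 = -76;  c_7 = -92;  c_8 = 212.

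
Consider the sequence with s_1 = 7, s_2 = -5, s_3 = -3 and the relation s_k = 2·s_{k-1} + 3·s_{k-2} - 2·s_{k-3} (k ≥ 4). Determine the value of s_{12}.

Compute successive terms:
s_4 = -35, s_5 = -69, s_6 = -237, s_7 = -611, s_8 = -1795, s_9 = -4949, s_{10} = -14061, s_{11} = -39379, s_{12} = -111043.

-111043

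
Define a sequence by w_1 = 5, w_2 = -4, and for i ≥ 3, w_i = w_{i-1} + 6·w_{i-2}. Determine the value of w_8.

w_3 = 26; w_4 = 2; w_5 = 158; w_6 = 170; w_7 = 1118; w_8 = 2138.
(Characteristic roots are 3 and -2.)

2138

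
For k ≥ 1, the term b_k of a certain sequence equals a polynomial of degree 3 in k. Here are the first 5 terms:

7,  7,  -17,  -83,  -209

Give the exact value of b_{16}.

-10703

1st diffs: 0, -24, -66, -126.
2nd diffs: -24, -42, -60.
3rd diffs: -18, -18 (constant).
So b_k = -3k^3 + 6k^2 + 3k + 1.
Evaluating at k = 16 gives b_{16} = -10703.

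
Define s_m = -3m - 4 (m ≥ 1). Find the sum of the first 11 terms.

-242

Over m = 1..11: Σm = 66.
Total = (-3)·66 + (-4)·11 = -242.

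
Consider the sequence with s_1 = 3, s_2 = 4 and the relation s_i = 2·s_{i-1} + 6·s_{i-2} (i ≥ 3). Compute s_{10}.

Applying the relation repeatedly:
s_3 = 26;  s_4 = 76;  s_5 = 308;  s_6 = 1072;  s_7 = 3992;  s_8 = 14416;  s_9 = 52784;  s_{10} = 192064.

192064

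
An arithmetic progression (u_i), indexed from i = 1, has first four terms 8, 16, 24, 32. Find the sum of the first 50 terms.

10200

Common difference d = 8.
u_i = 8 + (i - 1)·8.
u_{50} = 400; S = 50·(8 + 400)/2 = 10200.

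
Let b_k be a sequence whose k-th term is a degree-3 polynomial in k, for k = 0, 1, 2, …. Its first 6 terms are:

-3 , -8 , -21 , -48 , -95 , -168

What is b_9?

1st diffs: -5, -13, -27, -47, -73.
2nd diffs: -8, -14, -20, -26.
3rd diffs: -6, -6, -6 (constant).
Newton forward-difference form: b_k = -3 + (-5)·C(k,1) + (-8)·C(k,2) + (-6)·C(k,3).
At k = 9: k = 9, so b_9 = -3 - 45 - 288 - 504 = -840.

-840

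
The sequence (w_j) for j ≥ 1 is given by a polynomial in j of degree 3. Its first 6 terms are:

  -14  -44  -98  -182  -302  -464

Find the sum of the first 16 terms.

1st diffs: -30, -54, -84, -120, -162.
2nd diffs: -24, -30, -36, -42.
3rd diffs: -6, -6, -6 (constant).
Newton forward-difference form: w_j = -14 + (-30)·C(j-1,1) + (-24)·C(j-1,2) + (-6)·C(j-1,3).
Continuing: …, -674, -938, -1262, -1652, …, w_{16} = -5714.
Summing j = 1..16 (16 terms) gives -28184.

-28184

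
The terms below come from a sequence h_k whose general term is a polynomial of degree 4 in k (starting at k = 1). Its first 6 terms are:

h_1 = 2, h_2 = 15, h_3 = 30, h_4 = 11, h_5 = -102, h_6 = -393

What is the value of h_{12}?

1st diffs: 13, 15, -19, -113, -291.
2nd diffs: 2, -34, -94, -178.
3rd diffs: -36, -60, -84.
4th diffs: -24, -24 (constant).
Newton forward-difference form: h_k = 2 + 13·C(k-1,1) + 2·C(k-1,2) + (-36)·C(k-1,3) + (-24)·C(k-1,4).
At k = 12: k-1 = 11, so h_{12} = 2 + 143 + 110 - 5940 - 7920 = -13605.

-13605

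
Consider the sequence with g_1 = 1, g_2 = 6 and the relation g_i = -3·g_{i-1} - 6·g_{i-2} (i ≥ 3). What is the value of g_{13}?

Applying the relation repeatedly:
g_3 = -24  g_4 = 36  g_5 = 36  …  g_{10} = 12636  g_{11} = -16524  g_{12} = -26244  g_{13} = 177876.

177876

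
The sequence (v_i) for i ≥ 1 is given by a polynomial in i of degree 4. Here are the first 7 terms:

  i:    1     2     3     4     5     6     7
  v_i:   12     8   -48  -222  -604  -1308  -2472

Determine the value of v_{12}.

-21702

1st diffs: -4, -56, -174, -382, -704, -1164.
2nd diffs: -52, -118, -208, -322, -460.
3rd diffs: -66, -90, -114, -138.
4th diffs: -24, -24, -24 (constant).
Newton forward-difference form: v_i = 12 + (-4)·C(i-1,1) + (-52)·C(i-1,2) + (-66)·C(i-1,3) + (-24)·C(i-1,4).
At i = 12: i-1 = 11, so v_{12} = 12 - 44 - 2860 - 10890 - 7920 = -21702.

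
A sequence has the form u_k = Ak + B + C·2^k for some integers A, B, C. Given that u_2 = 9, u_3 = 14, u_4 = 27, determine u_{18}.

The three given values yield: 2A + B + 4C = 9; 3A + B + 8C = 14; 4A + B + 16C = 27.
Subtracting the first from the second: A + 4C = 5.
Subtracting the second from the third: A + 8C = 13.
Solving: C = 2, A = -3, then B = 7.
Hence u_{18} = -3·18 + 7 + 2·262144 = 524241.

524241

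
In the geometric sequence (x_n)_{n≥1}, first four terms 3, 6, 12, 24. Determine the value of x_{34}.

25769803776

Common ratio r = 2.
x_n = 3·2^(n-1).
x_{34} = 3·2^33 = 25769803776.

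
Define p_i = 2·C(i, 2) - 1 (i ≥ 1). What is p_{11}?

109

C(11, 2) = 55, so p_{11} = 109.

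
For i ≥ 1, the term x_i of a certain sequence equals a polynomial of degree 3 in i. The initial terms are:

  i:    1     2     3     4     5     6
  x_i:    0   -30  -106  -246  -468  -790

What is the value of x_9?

1st diffs: -30, -76, -140, -222, -322.
2nd diffs: -46, -64, -82, -100.
3rd diffs: -18, -18, -18 (constant).
Newton forward-difference form: x_i = (-30)·C(i-1,1) + (-46)·C(i-1,2) + (-18)·C(i-1,3).
At i = 9: i-1 = 8, so x_9 = -240 - 1288 - 1008 = -2536.

-2536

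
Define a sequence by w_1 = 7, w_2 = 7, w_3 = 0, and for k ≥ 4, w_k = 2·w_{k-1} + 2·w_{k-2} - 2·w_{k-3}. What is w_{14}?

-46928

Compute successive terms:
w_4 = 0;  w_5 = -14;  w_6 = -28;  …;  w_{11} = -3080;  w_{12} = -7616;  w_{13} = -18928;  w_{14} = -46928.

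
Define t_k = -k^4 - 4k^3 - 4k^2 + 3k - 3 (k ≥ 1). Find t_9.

t_9 = -1·9^4 - 4·9^3 - 4·9^2 + 3·9 - 3 = -9777.

-9777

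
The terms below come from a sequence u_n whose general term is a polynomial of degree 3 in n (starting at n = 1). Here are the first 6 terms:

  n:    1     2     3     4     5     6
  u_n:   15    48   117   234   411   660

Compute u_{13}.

5427

1st diffs: 33, 69, 117, 177, 249.
2nd diffs: 36, 48, 60, 72.
3rd diffs: 12, 12, 12 (constant).
So u_n = 2n^3 + 6n^2 + n + 6.
Evaluating at n = 13 gives u_{13} = 5427.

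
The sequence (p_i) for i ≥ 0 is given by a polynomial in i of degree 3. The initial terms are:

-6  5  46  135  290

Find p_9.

1st diffs: 11, 41, 89, 155.
2nd diffs: 30, 48, 66.
3rd diffs: 18, 18 (constant).
Newton forward-difference form: p_i = -6 + 11·C(i,1) + 30·C(i,2) + 18·C(i,3).
At i = 9: i = 9, so p_9 = -6 + 99 + 1080 + 1512 = 2685.

2685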